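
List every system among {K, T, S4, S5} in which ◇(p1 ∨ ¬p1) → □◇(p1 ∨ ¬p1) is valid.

T, S4, S5

K-tableau for the negation ¬(◇(p1 ∨ ¬p1) → □◇(p1 ∨ ¬p1)):
1. ¬(◇(p1 ∨ ¬p1) → □◇(p1 ∨ ¬p1)), w0
2. ◇(p1 ∨ ¬p1), w0   [¬→-rule on 1]
3. ¬□◇(p1 ∨ ¬p1), w0   [¬→-rule on 1]
4. p1 ∨ ¬p1, w1   [◇-rule on 2: fresh world w1, w0Rw1]
5. ¬p1, w1   [∨-rule on 4 (branches; this branch)]
6. ¬◇(p1 ∨ ¬p1), w2   [¬□-rule on 3: fresh world w2, w0Rw2]
Accessibility: w0Rw1, w0Rw2
Complete open branch: countermodel on a K-frame, so not valid in K.
T-tableau for the negation ¬(◇(p1 ∨ ¬p1) → □◇(p1 ∨ ¬p1)):
1. ¬(◇(p1 ∨ ¬p1) → □◇(p1 ∨ ¬p1)), w0
2. ◇(p1 ∨ ¬p1), w0   [¬→-rule on 1]
3. ¬□◇(p1 ∨ ¬p1), w0   [¬→-rule on 1]
4. p1 ∨ ¬p1, w1   [◇-rule on 2: fresh world w1, w0Rw1]
5. ¬p1, w1   [∨-rule on 4 (branches; this branch)]
6. ¬◇(p1 ∨ ¬p1), w2   [¬□-rule on 3: fresh world w2, w0Rw2]
7. ¬(p1 ∨ ¬p1), w2   [¬◇-rule on 6 via w2Rw2]
8. ¬p1, w2   [¬∨-rule on 7]
9. p1, w2   [¬∨-rule on 7]
Accessibility: w0Rw0, w0Rw1, w0Rw2, w1Rw1, w2Rw2
Branch closes: p1 and ¬p1 both at w2.
Every branch closes (one shown): valid in T, hence also in S4, S5 (every theorem of T is a theorem of S4 and S5).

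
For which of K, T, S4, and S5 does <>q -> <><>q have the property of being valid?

K-tableau for the negation ~(<>q -> <><>q):
1. ~(<>q -> <><>q), u
2. <>q, u   [~->-rule on 1]
3. ~<><>q, u   [~->-rule on 1]
4. q, v   [<>-rule on 2: fresh world v, uRv]
5. ~<>q, v   [~<>-rule on 3 via uRv]
Accessibility: uRv
Complete open branch: countermodel on a K-frame, so not valid in K.
T-tableau for the negation ~(<>q -> <><>q):
1. ~(<>q -> <><>q), u
2. <>q, u   [~->-rule on 1]
3. ~<><>q, u   [~->-rule on 1]
4. ~<>q, u   [~<>-rule on 3 via uRu]
5. ~q, u   [~<>-rule on 4 via uRu]
6. q, v   [<>-rule on 2: fresh world v, uRv]
7. ~<>q, v   [~<>-rule on 3 via uRv]
8. ~q, v   [~<>-rule on 4 via uRv]
Accessibility: uRu, uRv, vRv
Branch closes: q and ~q both at v.
Every branch closes (one shown): valid in T, hence also in S4, S5 (every theorem of T is a theorem of S4 and S5).

T, S4, S5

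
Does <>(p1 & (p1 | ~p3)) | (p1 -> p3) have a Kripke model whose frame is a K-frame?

1. <>(p1 & (p1 | ~p3)) | (p1 -> p3), w0
2. p1 -> p3, w0   [|-rule on 1 (branches; this branch)]
3. p3, w0   [->-rule on 2 (branches; this branch)]

Satisfiable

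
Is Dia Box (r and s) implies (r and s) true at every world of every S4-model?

Not valid

Tableau for the negation not (Dia Box (r and s) implies (r and s)):
1. not (Dia Box (r and s) implies (r and s)), u
2. Dia Box (r and s), u
3. not (r and s), u
4. not s, u
5. Box (r and s), v
6. r and s, v
7. r, v
8. s, v
Accessibility: uRu, uRv, vRv
The negation has an open branch (countermodel exists).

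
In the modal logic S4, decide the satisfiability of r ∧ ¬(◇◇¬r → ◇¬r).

1. r ∧ ¬(◇◇¬r → ◇¬r), w0
2. r, w0
3. ¬(◇◇¬r → ◇¬r), w0
4. ◇◇¬r, w0
5. ¬◇¬r, w0
6. ◇¬r, w1
7. r, w1
8. ¬r, w2
9. r, w2
Accessibility: w0Rw0, w0Rw1, w0Rw2, w1Rw1, w1Rw2, w2Rw2
Branch closes: r and ¬r both at w2.
Every branch closes; the branch above is one of them.

No, unsatisfiable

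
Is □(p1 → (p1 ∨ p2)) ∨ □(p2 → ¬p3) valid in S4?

Valid

Tableau for the negation ¬(□(p1 → (p1 ∨ p2)) ∨ □(p2 → ¬p3)):
1. ¬(□(p1 → (p1 ∨ p2)) ∨ □(p2 → ¬p3)), u
2. ¬□(p1 → (p1 ∨ p2)), u
3. ¬□(p2 → ¬p3), u
4. ¬(p1 → (p1 ∨ p2)), v
5. p1, v
6. ¬(p1 ∨ p2), v
7. ¬p1, v
8. ¬p2, v
Accessibility: uRu, uRv, vRv
Branch closes: p1 and ¬p1 both at v.
Every branch of the negation's tableau closes; the branch above is one of them.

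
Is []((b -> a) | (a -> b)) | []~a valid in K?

Valid in K

Tableau for the negation ~([]((b -> a) | (a -> b)) | []~a):
1. ~([]((b -> a) | (a -> b)) | []~a), 0
2. ~[]((b -> a) | (a -> b)), 0   [~|-rule on 1]
3. ~[]~a, 0   [~|-rule on 1]
4. ~((b -> a) | (a -> b)), 1   [~[]-rule on 2: fresh world 1, 0R1]
5. ~(b -> a), 1   [~|-rule on 4]
6. ~(a -> b), 1   [~|-rule on 4]
7. b, 1   [~->-rule on 5]
8. ~a, 1   [~->-rule on 5]
9. a, 1   [~->-rule on 6]
10. ~b, 1   [~->-rule on 6]
Accessibility: 0R1
Branch closes: a and ~a both at 1.
All branches of the negation close; one closing branch shown above.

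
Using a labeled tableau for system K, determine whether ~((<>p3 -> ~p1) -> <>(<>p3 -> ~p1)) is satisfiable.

Satisfiable (open branch found)

1. ~((<>p3 -> ~p1) -> <>(<>p3 -> ~p1)), 0
2. <>p3 -> ~p1, 0   [~->-rule on 1]
3. ~<>(<>p3 -> ~p1), 0   [~->-rule on 1]
4. ~p1, 0   [->-rule on 2 (branches; this branch)]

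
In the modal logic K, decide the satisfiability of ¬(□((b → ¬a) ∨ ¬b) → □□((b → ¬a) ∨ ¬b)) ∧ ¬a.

1. ¬(□((b → ¬a) ∨ ¬b) → □□((b → ¬a) ∨ ¬b)) ∧ ¬a, u
2. ¬(□((b → ¬a) ∨ ¬b) → □□((b → ¬a) ∨ ¬b)), u
3. ¬a, u
4. □((b → ¬a) ∨ ¬b), u
5. ¬□□((b → ¬a) ∨ ¬b), u
6. ¬□((b → ¬a) ∨ ¬b), v
7. (b → ¬a) ∨ ¬b, v
8. ¬b, v
9. ¬((b → ¬a) ∨ ¬b), w
10. ¬(b → ¬a), w
11. b, w
12. a, w
Accessibility: uRv, vRw

Satisfiable (open branch found)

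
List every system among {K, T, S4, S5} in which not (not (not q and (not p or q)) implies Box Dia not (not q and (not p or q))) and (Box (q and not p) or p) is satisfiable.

K, T, S4

S4-tableau for the formula:
1. not (not (not q and (not p or q)) implies Box Dia not (not q and (not p or q))) and (Box (q and not p) or p), w0
2. not (not (not q and (not p or q)) implies Box Dia not (not q and (not p or q))), w0
3. Box (q and not p) or p, w0
4. not (not q and (not p or q)), w0
5. not Box Dia not (not q and (not p or q)), w0
6. p, w0
7. not (not p or q), w0
8. not q, w0
9. not Dia not (not q and (not p or q)), w1
10. not q and (not p or q), w1
11. not q, w1
12. not p or q, w1
13. not p, w1
Accessibility: w0Rw0, w0Rw1, w1Rw1
Complete open branch: satisfiable in S4, hence also in K, T (this S4-model is also a K-model and a T-model).
S5-tableau for the formula:
1. not (not (not q and (not p or q)) implies Box Dia not (not q and (not p or q))) and (Box (q and not p) or p), w0
2. not (not (not q and (not p or q)) implies Box Dia not (not q and (not p or q))), w0
3. Box (q and not p) or p, w0
4. not (not q and (not p or q)), w0
5. not Box Dia not (not q and (not p or q)), w0
6. p, w0
7. not (not p or q), w0
8. not q, w0
9. not Dia not (not q and (not p or q)), w1
10. not q and (not p or q), w0
11. not p or q, w0
12. not q and (not p or q), w1
13. not q, w1
14. not p or q, w1
15. q, w0
Accessibility: w0Rw0, w0Rw1, w1Rw0, w1Rw1
Branch closes: q and not q both at w0.
Every branch closes (one shown): unsatisfiable in S5.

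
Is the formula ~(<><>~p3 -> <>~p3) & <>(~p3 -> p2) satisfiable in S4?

No, unsatisfiable

1. ~(<><>~p3 -> <>~p3) & <>(~p3 -> p2), 0
2. ~(<><>~p3 -> <>~p3), 0
3. <>(~p3 -> p2), 0
4. <><>~p3, 0
5. ~<>~p3, 0
6. p3, 0
7. ~p3 -> p2, 1
8. p3, 1
9. p2, 1
10. <>~p3, 2
11. p3, 2
12. ~p3, 3
13. p3, 3
Accessibility: 0R0, 0R1, 0R2, 0R3, 1R1, 2R2, 2R3, 3R3
Branch closes: p3 and ~p3 both at 3.
(One branch shown.) All branches close.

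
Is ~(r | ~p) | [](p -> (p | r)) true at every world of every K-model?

Yes, valid

Tableau for the negation ~(~(r | ~p) | [](p -> (p | r))):
1. ~(~(r | ~p) | [](p -> (p | r))), w0
2. r | ~p, w0   [~|-rule on 1]
3. ~[](p -> (p | r)), w0   [~|-rule on 1]
4. ~p, w0   [|-rule on 2 (branches; this branch)]
5. ~(p -> (p | r)), w1   [~[]-rule on 3: fresh world w1, w0Rw1]
6. p, w1   [~->-rule on 5]
7. ~(p | r), w1   [~->-rule on 5]
8. ~p, w1   [~|-rule on 7]
9. ~r, w1   [~|-rule on 7]
Accessibility: w0Rw1
Branch closes: p and ~p both at w1.
All branches of the negation close; one closing branch shown above.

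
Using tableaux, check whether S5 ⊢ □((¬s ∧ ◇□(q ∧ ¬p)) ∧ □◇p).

No, not valid

Tableau for the negation ¬□((¬s ∧ ◇□(q ∧ ¬p)) ∧ □◇p):
1. ¬□((¬s ∧ ◇□(q ∧ ¬p)) ∧ □◇p), 0
2. ¬((¬s ∧ ◇□(q ∧ ¬p)) ∧ □◇p), 1
3. ¬□◇p, 1
4. ¬◇p, 2
5. ¬p, 0
6. ¬p, 1
7. ¬p, 2
Accessibility: 0R0, 0R1, 0R2, 1R0, 1R1, 1R2, 2R0, 2R1, 2R2
The negation has an open branch (countermodel exists).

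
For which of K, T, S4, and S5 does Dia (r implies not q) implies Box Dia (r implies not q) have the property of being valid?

S5-tableau for the negation not (Dia (r implies not q) implies Box Dia (r implies not q)):
1. not (Dia (r implies not q) implies Box Dia (r implies not q)), u
2. Dia (r implies not q), u
3. not Box Dia (r implies not q), u
4. r implies not q, v
5. not q, v
6. not Dia (r implies not q), w
7. not (r implies not q), u
8. r, u
9. q, u
10. not (r implies not q), v
11. r, v
12. q, v
Accessibility: uRu, uRv, uRw, vRu, vRv, vRw, wRu, wRv, wRw
Branch closes: q and not q both at v.
Every branch closes (one shown): valid in S5.
S4-tableau for the negation not (Dia (r implies not q) implies Box Dia (r implies not q)):
1. not (Dia (r implies not q) implies Box Dia (r implies not q)), u
2. Dia (r implies not q), u
3. not Box Dia (r implies not q), u
4. r implies not q, v
5. not q, v
6. not Dia (r implies not q), w
7. not (r implies not q), w
8. r, w
9. q, w
Accessibility: uRu, uRv, uRw, vRv, wRw
Complete open branch: countermodel on an S4-frame, so not valid in S4, nor in K, T (the same frame is also a K-frame and a T-frame).

S5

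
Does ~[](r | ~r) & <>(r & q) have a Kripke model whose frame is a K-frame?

1. ~[](r | ~r) & <>(r & q), w0
2. ~[](r | ~r), w0   [&-rule on 1]
3. <>(r & q), w0   [&-rule on 1]
4. ~(r | ~r), w1   [~[]-rule on 2: fresh world w1, w0Rw1]
5. ~r, w1   [~|-rule on 4]
6. r, w1   [~|-rule on 4]
Accessibility: w0Rw1
Branch closes: r and ~r both at w1.
Every branch closes; the branch above is one of them.

Unsatisfiable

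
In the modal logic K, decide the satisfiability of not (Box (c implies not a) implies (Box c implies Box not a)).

Unsatisfiable (every branch closes)

1. not (Box (c implies not a) implies (Box c implies Box not a)), w0
2. Box (c implies not a), w0   [neg-implies-rule on 1]
3. not (Box c implies Box not a), w0   [neg-implies-rule on 1]
4. Box c, w0   [neg-implies-rule on 3]
5. not Box not a, w0   [neg-implies-rule on 3]
6. a, w1   [neg-Box-rule on 5: fresh world w1, w0Rw1]
7. c implies not a, w1   [Box-rule on 2 via w0Rw1]
8. c, w1   [Box-rule on 4 via w0Rw1]
9. not a, w1   [implies-rule on 7 (branches; this branch)]
Accessibility: w0Rw1
Branch closes: a and not a both at w1.
(One branch shown.) All branches close.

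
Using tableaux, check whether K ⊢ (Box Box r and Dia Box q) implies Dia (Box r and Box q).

Valid

Tableau for the negation not ((Box Box r and Dia Box q) implies Dia (Box r and Box q)):
1. not ((Box Box r and Dia Box q) implies Dia (Box r and Box q)), 0
2. Box Box r and Dia Box q, 0
3. not Dia (Box r and Box q), 0
4. Box Box r, 0
5. Dia Box q, 0
6. Box q, 1
7. not (Box r and Box q), 1
8. Box r, 1
9. not Box r, 1
10. not r, 2
11. q, 2
12. r, 2
Accessibility: 0R1, 1R2
Branch closes: r and not r both at 2.
Every branch of the negation's tableau closes; the branch above is one of them.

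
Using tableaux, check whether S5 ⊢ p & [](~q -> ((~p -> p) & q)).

No, not valid

Tableau for the negation ~(p & [](~q -> ((~p -> p) & q))):
1. ~(p & [](~q -> ((~p -> p) & q))), 0
2. ~[](~q -> ((~p -> p) & q)), 0   [~&-rule on 1 (branches; this branch)]
3. ~(~q -> ((~p -> p) & q)), 1   [~[]-rule on 2: fresh world 1, 0R1]
4. ~q, 1   [~->-rule on 3]
5. ~((~p -> p) & q), 1   [~->-rule on 3]
Accessibility: 0R0, 0R1, 1R0, 1R1
The negation has an open branch (countermodel exists).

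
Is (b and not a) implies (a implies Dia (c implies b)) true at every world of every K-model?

Tableau for the negation not ((b and not a) implies (a implies Dia (c implies b))):
1. not ((b and not a) implies (a implies Dia (c implies b))), u
2. b and not a, u
3. not (a implies Dia (c implies b)), u
4. b, u
5. not a, u
6. a, u
7. not Dia (c implies b), u
Branch closes: a and not a both at u.
Every branch of the negation's tableau closes; the branch above is one of them.

Yes, valid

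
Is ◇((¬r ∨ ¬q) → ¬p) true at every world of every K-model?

Tableau for the negation ¬◇((¬r ∨ ¬q) → ¬p):
1. ¬◇((¬r ∨ ¬q) → ¬p), 0
The negation has an open branch (countermodel exists).

No, not valid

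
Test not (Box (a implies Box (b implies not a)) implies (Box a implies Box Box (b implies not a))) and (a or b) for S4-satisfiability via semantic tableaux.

No, unsatisfiable

1. not (Box (a implies Box (b implies not a)) implies (Box a implies Box Box (b implies not a))) and (a or b), w0
2. not (Box (a implies Box (b implies not a)) implies (Box a implies Box Box (b implies not a))), w0   [and-rule on 1]
3. a or b, w0   [and-rule on 1]
4. Box (a implies Box (b implies not a)), w0   [neg-implies-rule on 2]
5. not (Box a implies Box Box (b implies not a)), w0   [neg-implies-rule on 2]
6. Box a, w0   [neg-implies-rule on 5]
7. not Box Box (b implies not a), w0   [neg-implies-rule on 5]
8. a implies Box (b implies not a), w0   [Box-rule on 4 via w0Rw0]
9. a, w0   [Box-rule on 6 via w0Rw0]
10. Box (b implies not a), w0   [implies-rule on 8 (branches; this branch)]
11. b implies not a, w0   [Box-rule on 10 via w0Rw0]
12. not b, w0   [implies-rule on 11 (branches; this branch)]
13. not Box (b implies not a), w1   [neg-Box-rule on 7: fresh world w1, w0Rw1]
14. a implies Box (b implies not a), w1   [Box-rule on 4 via w0Rw1]
15. a, w1   [Box-rule on 6 via w0Rw1]
16. b implies not a, w1   [Box-rule on 10 via w0Rw1]
17. Box (b implies not a), w1   [implies-rule on 14 (branches; this branch)]
18. not b, w1   [implies-rule on 16 (branches; this branch)]
19. not (b implies not a), w2   [neg-Box-rule on 13: fresh world w2, w1Rw2]
20. b, w2   [neg-implies-rule on 19]
21. a, w2   [neg-implies-rule on 19]
22. a implies Box (b implies not a), w2   [Box-rule on 4 via w0Rw2]
23. b implies not a, w2   [Box-rule on 10 via w0Rw2]
24. Box (b implies not a), w2   [implies-rule on 22 (branches; this branch)]
25. not a, w2   [implies-rule on 23 (branches; this branch)]
Accessibility: w0Rw0, w0Rw1, w0Rw2, w1Rw1, w1Rw2, w2Rw2
Branch closes: a and not a both at w2.
(One branch shown.) All branches close.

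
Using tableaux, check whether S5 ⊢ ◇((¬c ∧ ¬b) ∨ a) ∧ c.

Invalid (countermodel exists)

Tableau for the negation ¬(◇((¬c ∧ ¬b) ∨ a) ∧ c):
1. ¬(◇((¬c ∧ ¬b) ∨ a) ∧ c), w0
2. ¬c, w0
Accessibility: w0Rw0
The negation has an open branch (countermodel exists).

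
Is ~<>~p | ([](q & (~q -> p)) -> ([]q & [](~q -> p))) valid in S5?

Tableau for the negation ~(~<>~p | ([](q & (~q -> p)) -> ([]q & [](~q -> p)))):
1. ~(~<>~p | ([](q & (~q -> p)) -> ([]q & [](~q -> p)))), w0
2. <>~p, w0
3. ~([](q & (~q -> p)) -> ([]q & [](~q -> p))), w0
4. [](q & (~q -> p)), w0
5. ~([]q & [](~q -> p)), w0
6. q & (~q -> p), w0
7. q, w0
8. ~q -> p, w0
9. ~[](~q -> p), w0
10. p, w0
11. ~p, w1
12. q & (~q -> p), w1
13. q, w1
14. ~q -> p, w1
15. ~(~q -> p), w2
16. ~q, w2
17. ~p, w2
18. q & (~q -> p), w2
19. q, w2
20. ~q -> p, w2
Accessibility: w0Rw0, w0Rw1, w0Rw2, w1Rw0, w1Rw1, w1Rw2, w2Rw0, w2Rw1, w2Rw2
Branch closes: q and ~q both at w2.
Every branch of the negation's tableau closes; the branch above is one of them.

Yes, valid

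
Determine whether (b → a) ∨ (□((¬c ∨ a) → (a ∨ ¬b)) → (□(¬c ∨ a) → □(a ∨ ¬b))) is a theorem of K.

Tableau for the negation ¬((b → a) ∨ (□((¬c ∨ a) → (a ∨ ¬b)) → (□(¬c ∨ a) → □(a ∨ ¬b)))):
1. ¬((b → a) ∨ (□((¬c ∨ a) → (a ∨ ¬b)) → (□(¬c ∨ a) → □(a ∨ ¬b)))), u
2. ¬(b → a), u
3. ¬(□((¬c ∨ a) → (a ∨ ¬b)) → (□(¬c ∨ a) → □(a ∨ ¬b))), u
4. b, u
5. ¬a, u
6. □((¬c ∨ a) → (a ∨ ¬b)), u
7. ¬(□(¬c ∨ a) → □(a ∨ ¬b)), u
8. □(¬c ∨ a), u
9. ¬□(a ∨ ¬b), u
10. ¬(a ∨ ¬b), v
11. ¬a, v
12. b, v
13. (¬c ∨ a) → (a ∨ ¬b), v
14. ¬c ∨ a, v
15. a ∨ ¬b, v
16. ¬c, v
17. ¬b, v
Accessibility: uRv
Branch closes: b and ¬b both at v.
Every branch of the negation's tableau closes; the branch above is one of them.

Yes, valid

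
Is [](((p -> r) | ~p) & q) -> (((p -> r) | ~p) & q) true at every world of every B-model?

Yes, valid

Tableau for the negation ~([](((p -> r) | ~p) & q) -> (((p -> r) | ~p) & q)):
1. ~([](((p -> r) | ~p) & q) -> (((p -> r) | ~p) & q)), u
2. [](((p -> r) | ~p) & q), u   [~->-rule on 1]
3. ~(((p -> r) | ~p) & q), u   [~->-rule on 1]
4. ((p -> r) | ~p) & q, u   [[]-rule on 2 via uRu]
5. (p -> r) | ~p, u   [&-rule on 4]
6. q, u   [&-rule on 4]
7. ~((p -> r) | ~p), u   [~&-rule on 3 (branches; this branch)]
8. ~(p -> r), u   [~|-rule on 7]
9. p, u   [~|-rule on 7]
10. ~r, u   [~->-rule on 8]
11. p -> r, u   [|-rule on 5 (branches; this branch)]
12. r, u   [->-rule on 11 (branches; this branch)]
Accessibility: uRu
Branch closes: r and ~r both at u.
All branches of the negation close; one closing branch shown above.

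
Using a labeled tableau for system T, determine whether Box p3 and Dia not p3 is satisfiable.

No, unsatisfiable

1. Box p3 and Dia not p3, 0
2. Box p3, 0
3. Dia not p3, 0
4. p3, 0
5. not p3, 1
6. p3, 1
Accessibility: 0R0, 0R1, 1R1
Branch closes: p3 and not p3 both at 1.
All branches of the tableau close; one closing branch shown above.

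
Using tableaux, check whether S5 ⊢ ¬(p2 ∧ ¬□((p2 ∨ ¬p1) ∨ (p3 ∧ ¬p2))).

Invalid (countermodel exists)

Tableau for the negation p2 ∧ ¬□((p2 ∨ ¬p1) ∨ (p3 ∧ ¬p2)):
1. p2 ∧ ¬□((p2 ∨ ¬p1) ∨ (p3 ∧ ¬p2)), 0
2. p2, 0
3. ¬□((p2 ∨ ¬p1) ∨ (p3 ∧ ¬p2)), 0
4. ¬((p2 ∨ ¬p1) ∨ (p3 ∧ ¬p2)), 1
5. ¬(p2 ∨ ¬p1), 1
6. ¬(p3 ∧ ¬p2), 1
7. ¬p2, 1
8. p1, 1
9. ¬p3, 1
Accessibility: 0R0, 0R1, 1R0, 1R1
The negation has an open branch (countermodel exists).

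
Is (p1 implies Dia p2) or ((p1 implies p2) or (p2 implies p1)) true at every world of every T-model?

Tableau for the negation not ((p1 implies Dia p2) or ((p1 implies p2) or (p2 implies p1))):
1. not ((p1 implies Dia p2) or ((p1 implies p2) or (p2 implies p1))), u
2. not (p1 implies Dia p2), u
3. not ((p1 implies p2) or (p2 implies p1)), u
4. p1, u
5. not Dia p2, u
6. not (p1 implies p2), u
7. not (p2 implies p1), u
8. not p2, u
9. p2, u
10. not p1, u
Accessibility: uRu
Branch closes: p2 and not p2 both at u.
All branches of the negation close; one closing branch shown above.

Valid in T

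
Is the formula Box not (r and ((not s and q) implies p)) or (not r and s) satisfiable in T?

Satisfiable (open branch found)

1. Box not (r and ((not s and q) implies p)) or (not r and s), u
2. not r and s, u   [or-rule on 1 (branches; this branch)]
3. not r, u   [and-rule on 2]
4. s, u   [and-rule on 2]
Accessibility: uRu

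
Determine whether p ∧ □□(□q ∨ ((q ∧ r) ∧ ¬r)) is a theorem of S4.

Tableau for the negation ¬(p ∧ □□(□q ∨ ((q ∧ r) ∧ ¬r))):
1. ¬(p ∧ □□(□q ∨ ((q ∧ r) ∧ ¬r))), u
2. ¬□□(□q ∨ ((q ∧ r) ∧ ¬r)), u
3. ¬□(□q ∨ ((q ∧ r) ∧ ¬r)), v
4. ¬(□q ∨ ((q ∧ r) ∧ ¬r)), w
5. ¬□q, w
6. ¬((q ∧ r) ∧ ¬r), w
7. r, w
8. ¬q, x
Accessibility: uRu, uRv, uRw, uRx, vRv, vRw, vRx, wRw, wRx, xRx
The negation has an open branch (countermodel exists).

Invalid (countermodel exists)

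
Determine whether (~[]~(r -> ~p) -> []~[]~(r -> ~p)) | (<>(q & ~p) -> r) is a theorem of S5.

Valid in S5

Tableau for the negation ~((~[]~(r -> ~p) -> []~[]~(r -> ~p)) | (<>(q & ~p) -> r)):
1. ~((~[]~(r -> ~p) -> []~[]~(r -> ~p)) | (<>(q & ~p) -> r)), u
2. ~(~[]~(r -> ~p) -> []~[]~(r -> ~p)), u   [~|-rule on 1]
3. ~(<>(q & ~p) -> r), u   [~|-rule on 1]
4. ~[]~(r -> ~p), u   [~->-rule on 2]
5. ~[]~[]~(r -> ~p), u   [~->-rule on 2]
6. <>(q & ~p), u   [~->-rule on 3]
7. ~r, u   [~->-rule on 3]
8. r -> ~p, v   [~[]-rule on 4: fresh world v, uRv]
9. ~p, v   [->-rule on 8 (branches; this branch)]
10. []~(r -> ~p), w   [~[]-rule on 5: fresh world w, uRw]
11. ~(r -> ~p), u   [[]-rule on 10 via wRu]
12. r, u   [~->-rule on 11]
13. p, u   [~->-rule on 11]
Accessibility: uRu, uRv, uRw, vRu, vRv, vRw, wRu, wRv, wRw
Branch closes: r and ~r both at u.
All branches of the negation close; one closing branch shown above.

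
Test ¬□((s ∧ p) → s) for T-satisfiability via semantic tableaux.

1. ¬□((s ∧ p) → s), u
2. ¬((s ∧ p) → s), v   [¬□-rule on 1: fresh world v, uRv]
3. s ∧ p, v   [¬→-rule on 2]
4. ¬s, v   [¬→-rule on 2]
5. s, v   [∧-rule on 3]
6. p, v   [∧-rule on 3]
Accessibility: uRu, uRv, vRv
Branch closes: s and ¬s both at v.
All branches of the tableau close; one closing branch shown above.

Unsatisfiable (every branch closes)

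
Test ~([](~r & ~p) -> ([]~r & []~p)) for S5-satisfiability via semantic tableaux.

Unsatisfiable (every branch closes)

1. ~([](~r & ~p) -> ([]~r & []~p)), u
2. [](~r & ~p), u
3. ~([]~r & []~p), u
4. ~r & ~p, u
5. ~r, u
6. ~p, u
7. ~[]~p, u
8. p, v
9. ~r & ~p, v
10. ~r, v
11. ~p, v
Accessibility: uRu, uRv, vRu, vRv
Branch closes: p and ~p both at v.
All branches of the tableau close; one closing branch shown above.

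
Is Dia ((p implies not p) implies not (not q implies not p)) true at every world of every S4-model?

Not valid

Tableau for the negation not Dia ((p implies not p) implies not (not q implies not p)):
1. not Dia ((p implies not p) implies not (not q implies not p)), u
2. not ((p implies not p) implies not (not q implies not p)), u
3. p implies not p, u
4. not q implies not p, u
5. not p, u
Accessibility: uRu
The negation has an open branch (countermodel exists).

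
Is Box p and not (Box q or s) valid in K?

Tableau for the negation not (Box p and not (Box q or s)):
1. not (Box p and not (Box q or s)), 0
2. Box q or s, 0
3. s, 0
The negation has an open branch (countermodel exists).

Not valid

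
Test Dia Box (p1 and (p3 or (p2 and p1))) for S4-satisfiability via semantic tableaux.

Satisfiable

1. Dia Box (p1 and (p3 or (p2 and p1))), w0
2. Box (p1 and (p3 or (p2 and p1))), w1   [Dia-rule on 1: fresh world w1, w0Rw1]
3. p1 and (p3 or (p2 and p1)), w1   [Box-rule on 2 via w1Rw1]
4. p1, w1   [and-rule on 3]
5. p3 or (p2 and p1), w1   [and-rule on 3]
6. p2 and p1, w1   [or-rule on 5 (branches; this branch)]
7. p2, w1   [and-rule on 6]
Accessibility: w0Rw0, w0Rw1, w1Rw1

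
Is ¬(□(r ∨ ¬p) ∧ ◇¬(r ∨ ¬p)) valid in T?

Tableau for the negation □(r ∨ ¬p) ∧ ◇¬(r ∨ ¬p):
1. □(r ∨ ¬p) ∧ ◇¬(r ∨ ¬p), w0
2. □(r ∨ ¬p), w0
3. ◇¬(r ∨ ¬p), w0
4. r ∨ ¬p, w0
5. ¬p, w0
6. ¬(r ∨ ¬p), w1
7. ¬r, w1
8. p, w1
9. r ∨ ¬p, w1
10. ¬p, w1
Accessibility: w0Rw0, w0Rw1, w1Rw1
Branch closes: p and ¬p both at w1.
Every branch of the negation's tableau closes; the branch above is one of them.

Valid in T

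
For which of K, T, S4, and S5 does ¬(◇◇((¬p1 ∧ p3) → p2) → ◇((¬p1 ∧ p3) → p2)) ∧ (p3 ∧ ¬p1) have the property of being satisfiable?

T-tableau for the formula:
1. ¬(◇◇((¬p1 ∧ p3) → p2) → ◇((¬p1 ∧ p3) → p2)) ∧ (p3 ∧ ¬p1), 0
2. ¬(◇◇((¬p1 ∧ p3) → p2) → ◇((¬p1 ∧ p3) → p2)), 0
3. p3 ∧ ¬p1, 0
4. ◇◇((¬p1 ∧ p3) → p2), 0
5. ¬◇((¬p1 ∧ p3) → p2), 0
6. p3, 0
7. ¬p1, 0
8. ¬((¬p1 ∧ p3) → p2), 0
9. ¬p1 ∧ p3, 0
10. ¬p2, 0
11. ◇((¬p1 ∧ p3) → p2), 1
12. ¬((¬p1 ∧ p3) → p2), 1
13. ¬p1 ∧ p3, 1
14. ¬p2, 1
15. ¬p1, 1
16. p3, 1
17. (¬p1 ∧ p3) → p2, 2
18. p2, 2
Accessibility: 0R0, 0R1, 1R1, 1R2, 2R2
Complete open branch: satisfiable in T, hence also in K (this T-model is also a K-model).
S4-tableau for the formula:
1. ¬(◇◇((¬p1 ∧ p3) → p2) → ◇((¬p1 ∧ p3) → p2)) ∧ (p3 ∧ ¬p1), 0
2. ¬(◇◇((¬p1 ∧ p3) → p2) → ◇((¬p1 ∧ p3) → p2)), 0
3. p3 ∧ ¬p1, 0
4. ◇◇((¬p1 ∧ p3) → p2), 0
5. ¬◇((¬p1 ∧ p3) → p2), 0
6. p3, 0
7. ¬p1, 0
8. ¬((¬p1 ∧ p3) → p2), 0
9. ¬p1 ∧ p3, 0
10. ¬p2, 0
11. ◇((¬p1 ∧ p3) → p2), 1
12. ¬((¬p1 ∧ p3) → p2), 1
13. ¬p1 ∧ p3, 1
14. ¬p2, 1
15. ¬p1, 1
16. p3, 1
17. (¬p1 ∧ p3) → p2, 2
18. ¬((¬p1 ∧ p3) → p2), 2
19. ¬p1 ∧ p3, 2
20. ¬p2, 2
21. ¬p1, 2
22. p3, 2
23. ¬(¬p1 ∧ p3), 2
24. ¬p3, 2
Accessibility: 0R0, 0R1, 0R2, 1R1, 1R2, 2R2
Branch closes: p3 and ¬p3 both at 2.
Every branch closes (one shown): unsatisfiable in S4, hence also in S5 (every S5-frame is an S4-frame).

K, T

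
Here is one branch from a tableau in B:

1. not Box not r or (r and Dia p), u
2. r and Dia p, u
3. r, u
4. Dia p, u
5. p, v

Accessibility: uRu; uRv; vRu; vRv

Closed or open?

No atom appears with both signs at the same world.

No, open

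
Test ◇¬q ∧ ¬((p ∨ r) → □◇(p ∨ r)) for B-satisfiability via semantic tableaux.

No, unsatisfiable

1. ◇¬q ∧ ¬((p ∨ r) → □◇(p ∨ r)), 0
2. ◇¬q, 0   [∧-rule on 1]
3. ¬((p ∨ r) → □◇(p ∨ r)), 0   [∧-rule on 1]
4. p ∨ r, 0   [¬→-rule on 3]
5. ¬□◇(p ∨ r), 0   [¬→-rule on 3]
6. r, 0   [∨-rule on 4 (branches; this branch)]
7. ¬q, 1   [◇-rule on 2: fresh world 1, 0R1]
8. ¬◇(p ∨ r), 2   [¬□-rule on 5: fresh world 2, 0R2]
9. ¬(p ∨ r), 0   [¬◇-rule on 8 via 2R0]
10. ¬p, 0   [¬∨-rule on 9]
11. ¬r, 0   [¬∨-rule on 9]
Accessibility: 0R0, 0R1, 0R2, 1R0, 1R1, 2R0, 2R2
Branch closes: r and ¬r both at 0.
(One branch shown.) All branches close.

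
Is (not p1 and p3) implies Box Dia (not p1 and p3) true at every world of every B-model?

Tableau for the negation not ((not p1 and p3) implies Box Dia (not p1 and p3)):
1. not ((not p1 and p3) implies Box Dia (not p1 and p3)), w0
2. not p1 and p3, w0
3. not Box Dia (not p1 and p3), w0
4. not p1, w0
5. p3, w0
6. not Dia (not p1 and p3), w1
7. not (not p1 and p3), w0
8. not (not p1 and p3), w1
9. not p3, w0
Accessibility: w0Rw0, w0Rw1, w1Rw0, w1Rw1
Branch closes: p3 and not p3 both at w0.
All branches of the negation close; one closing branch shown above.

Yes, valid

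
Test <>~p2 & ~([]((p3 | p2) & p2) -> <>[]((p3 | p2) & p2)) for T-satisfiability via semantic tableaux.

Unsatisfiable (every branch closes)

1. <>~p2 & ~([]((p3 | p2) & p2) -> <>[]((p3 | p2) & p2)), u
2. <>~p2, u   [&-rule on 1]
3. ~([]((p3 | p2) & p2) -> <>[]((p3 | p2) & p2)), u   [&-rule on 1]
4. []((p3 | p2) & p2), u   [~->-rule on 3]
5. ~<>[]((p3 | p2) & p2), u   [~->-rule on 3]
6. (p3 | p2) & p2, u   [[]-rule on 4 via uRu]
7. p3 | p2, u   [&-rule on 6]
8. p2, u   [&-rule on 6]
9. ~[]((p3 | p2) & p2), u   [~<>-rule on 5 via uRu]
10. ~p2, v   [<>-rule on 2: fresh world v, uRv]
11. (p3 | p2) & p2, v   [[]-rule on 4 via uRv]
12. p3 | p2, v   [&-rule on 11]
13. p2, v   [&-rule on 11]
Accessibility: uRu, uRv, vRv
Branch closes: p2 and ~p2 both at v.
Every branch closes; the branch above is one of them.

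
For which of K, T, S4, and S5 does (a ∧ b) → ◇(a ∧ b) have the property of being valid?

T, S4, S5

K-tableau for the negation ¬((a ∧ b) → ◇(a ∧ b)):
1. ¬((a ∧ b) → ◇(a ∧ b)), u
2. a ∧ b, u   [¬→-rule on 1]
3. ¬◇(a ∧ b), u   [¬→-rule on 1]
4. a, u   [∧-rule on 2]
5. b, u   [∧-rule on 2]
Complete open branch: countermodel on a K-frame, so not valid in K.
T-tableau for the negation ¬((a ∧ b) → ◇(a ∧ b)):
1. ¬((a ∧ b) → ◇(a ∧ b)), u
2. a ∧ b, u   [¬→-rule on 1]
3. ¬◇(a ∧ b), u   [¬→-rule on 1]
4. a, u   [∧-rule on 2]
5. b, u   [∧-rule on 2]
6. ¬(a ∧ b), u   [¬◇-rule on 3 via uRu]
7. ¬b, u   [¬∧-rule on 6 (branches; this branch)]
Accessibility: uRu
Branch closes: b and ¬b both at u.
Every branch closes (one shown): valid in T, hence also in S4, S5 (every theorem of T is a theorem of S4 and S5).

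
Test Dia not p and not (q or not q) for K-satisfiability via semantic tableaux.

1. Dia not p and not (q or not q), 0
2. Dia not p, 0   [and-rule on 1]
3. not (q or not q), 0   [and-rule on 1]
4. not q, 0   [neg-or-rule on 3]
5. q, 0   [neg-or-rule on 3]
Branch closes: q and not q both at 0.
All branches of the tableau close; one closing branch shown above.

Unsatisfiable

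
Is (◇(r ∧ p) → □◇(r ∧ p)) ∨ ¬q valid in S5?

Tableau for the negation ¬((◇(r ∧ p) → □◇(r ∧ p)) ∨ ¬q):
1. ¬((◇(r ∧ p) → □◇(r ∧ p)) ∨ ¬q), u
2. ¬(◇(r ∧ p) → □◇(r ∧ p)), u
3. q, u
4. ◇(r ∧ p), u
5. ¬□◇(r ∧ p), u
6. r ∧ p, v
7. r, v
8. p, v
9. ¬◇(r ∧ p), w
10. ¬(r ∧ p), u
11. ¬(r ∧ p), v
12. ¬(r ∧ p), w
13. ¬p, u
14. ¬p, v
Accessibility: uRu, uRv, uRw, vRu, vRv, vRw, wRu, wRv, wRw
Branch closes: p and ¬p both at v.
Every branch of the negation's tableau closes; the branch above is one of them.

Valid in S5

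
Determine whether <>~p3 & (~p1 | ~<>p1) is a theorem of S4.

Tableau for the negation ~(<>~p3 & (~p1 | ~<>p1)):
1. ~(<>~p3 & (~p1 | ~<>p1)), w0
2. ~(~p1 | ~<>p1), w0   [~&-rule on 1 (branches; this branch)]
3. p1, w0   [~|-rule on 2]
4. <>p1, w0   [~|-rule on 2]
5. p1, w1   [<>-rule on 4: fresh world w1, w0Rw1]
Accessibility: w0Rw0, w0Rw1, w1Rw1
The negation has an open branch (countermodel exists).

Not valid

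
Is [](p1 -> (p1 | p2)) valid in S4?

Valid in S4

Tableau for the negation ~[](p1 -> (p1 | p2)):
1. ~[](p1 -> (p1 | p2)), 0
2. ~(p1 -> (p1 | p2)), 1
3. p1, 1
4. ~(p1 | p2), 1
5. ~p1, 1
6. ~p2, 1
Accessibility: 0R0, 0R1, 1R1
Branch closes: p1 and ~p1 both at 1.
All branches of the negation close; one closing branch shown above.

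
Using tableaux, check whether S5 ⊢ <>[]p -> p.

Tableau for the negation ~(<>[]p -> p):
1. ~(<>[]p -> p), w0
2. <>[]p, w0
3. ~p, w0
4. []p, w1
5. p, w0
Accessibility: w0Rw0, w0Rw1, w1Rw0, w1Rw1
Branch closes: p and ~p both at w0.
All branches of the negation close; one closing branch shown above.

Valid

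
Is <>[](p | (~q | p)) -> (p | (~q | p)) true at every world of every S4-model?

Tableau for the negation ~(<>[](p | (~q | p)) -> (p | (~q | p))):
1. ~(<>[](p | (~q | p)) -> (p | (~q | p))), u
2. <>[](p | (~q | p)), u   [~->-rule on 1]
3. ~(p | (~q | p)), u   [~->-rule on 1]
4. ~p, u   [~|-rule on 3]
5. ~(~q | p), u   [~|-rule on 3]
6. q, u   [~|-rule on 5]
7. [](p | (~q | p)), v   [<>-rule on 2: fresh world v, uRv]
8. p | (~q | p), v   [[]-rule on 7 via vRv]
9. ~q | p, v   [|-rule on 8 (branches; this branch)]
10. p, v   [|-rule on 9 (branches; this branch)]
Accessibility: uRu, uRv, vRv
The negation has an open branch (countermodel exists).

Invalid (countermodel exists)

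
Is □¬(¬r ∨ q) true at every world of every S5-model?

Tableau for the negation ¬□¬(¬r ∨ q):
1. ¬□¬(¬r ∨ q), u
2. ¬r ∨ q, v
3. q, v
Accessibility: uRu, uRv, vRu, vRv
The negation has an open branch (countermodel exists).

Invalid (countermodel exists)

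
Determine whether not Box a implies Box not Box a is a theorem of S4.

Tableau for the negation not (not Box a implies Box not Box a):
1. not (not Box a implies Box not Box a), 0
2. not Box a, 0   [neg-implies-rule on 1]
3. not Box not Box a, 0   [neg-implies-rule on 1]
4. not a, 1   [neg-Box-rule on 2: fresh world 1, 0R1]
5. Box a, 2   [neg-Box-rule on 3: fresh world 2, 0R2]
6. a, 2   [Box-rule on 5 via 2R2]
Accessibility: 0R0, 0R1, 0R2, 1R1, 2R2
The negation has an open branch (countermodel exists).

Not valid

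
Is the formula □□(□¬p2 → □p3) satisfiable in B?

Satisfiable (open branch found)

1. □□(□¬p2 → □p3), w0
2. □(□¬p2 → □p3), w0
3. □¬p2 → □p3, w0
4. □p3, w0
5. p3, w0
Accessibility: w0Rw0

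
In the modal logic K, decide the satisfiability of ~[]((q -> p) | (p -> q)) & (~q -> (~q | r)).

No, unsatisfiable

1. ~[]((q -> p) | (p -> q)) & (~q -> (~q | r)), u
2. ~[]((q -> p) | (p -> q)), u   [&-rule on 1]
3. ~q -> (~q | r), u   [&-rule on 1]
4. ~q | r, u   [->-rule on 3 (branches; this branch)]
5. r, u   [|-rule on 4 (branches; this branch)]
6. ~((q -> p) | (p -> q)), v   [~[]-rule on 2: fresh world v, uRv]
7. ~(q -> p), v   [~|-rule on 6]
8. ~(p -> q), v   [~|-rule on 6]
9. q, v   [~->-rule on 7]
10. ~p, v   [~->-rule on 7]
11. p, v   [~->-rule on 8]
12. ~q, v   [~->-rule on 8]
Accessibility: uRv
Branch closes: p and ~p both at v.
All branches of the tableau close; one closing branch shown above.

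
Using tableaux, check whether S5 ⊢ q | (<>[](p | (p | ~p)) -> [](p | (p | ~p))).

Valid in S5

Tableau for the negation ~(q | (<>[](p | (p | ~p)) -> [](p | (p | ~p)))):
1. ~(q | (<>[](p | (p | ~p)) -> [](p | (p | ~p)))), w0
2. ~q, w0
3. ~(<>[](p | (p | ~p)) -> [](p | (p | ~p))), w0
4. <>[](p | (p | ~p)), w0
5. ~[](p | (p | ~p)), w0
6. [](p | (p | ~p)), w1
7. p | (p | ~p), w0
8. p | (p | ~p), w1
9. p | ~p, w0
10. p | ~p, w1
11. ~p, w0
12. ~p, w1
13. ~(p | (p | ~p)), w2
14. ~p, w2
15. ~(p | ~p), w2
16. p, w2
Accessibility: w0Rw0, w0Rw1, w0Rw2, w1Rw0, w1Rw1, w1Rw2, w2Rw0, w2Rw1, w2Rw2
Branch closes: p and ~p both at w2.
All branches of the negation close; one closing branch shown above.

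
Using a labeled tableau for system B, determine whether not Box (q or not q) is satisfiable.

Unsatisfiable (every branch closes)

1. not Box (q or not q), 0
2. not (q or not q), 1
3. not q, 1
4. q, 1
Accessibility: 0R0, 0R1, 1R0, 1R1
Branch closes: q and not q both at 1.
Every branch closes; the branch above is one of them.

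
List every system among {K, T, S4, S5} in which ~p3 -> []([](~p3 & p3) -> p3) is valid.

T, S4, S5

K-tableau for the negation ~(~p3 -> []([](~p3 & p3) -> p3)):
1. ~(~p3 -> []([](~p3 & p3) -> p3)), w0
2. ~p3, w0   [~->-rule on 1]
3. ~[]([](~p3 & p3) -> p3), w0   [~->-rule on 1]
4. ~([](~p3 & p3) -> p3), w1   [~[]-rule on 3: fresh world w1, w0Rw1]
5. [](~p3 & p3), w1   [~->-rule on 4]
6. ~p3, w1   [~->-rule on 4]
Accessibility: w0Rw1
Complete open branch: countermodel on a K-frame, so not valid in K.
T-tableau for the negation ~(~p3 -> []([](~p3 & p3) -> p3)):
1. ~(~p3 -> []([](~p3 & p3) -> p3)), w0
2. ~p3, w0   [~->-rule on 1]
3. ~[]([](~p3 & p3) -> p3), w0   [~->-rule on 1]
4. ~([](~p3 & p3) -> p3), w1   [~[]-rule on 3: fresh world w1, w0Rw1]
5. [](~p3 & p3), w1   [~->-rule on 4]
6. ~p3, w1   [~->-rule on 4]
7. ~p3 & p3, w1   [[]-rule on 5 via w1Rw1]
8. p3, w1   [&-rule on 7]
Accessibility: w0Rw0, w0Rw1, w1Rw1
Branch closes: p3 and ~p3 both at w1.
Every branch closes (one shown): valid in T, hence also in S4, S5 (every theorem of T is a theorem of S4 and S5).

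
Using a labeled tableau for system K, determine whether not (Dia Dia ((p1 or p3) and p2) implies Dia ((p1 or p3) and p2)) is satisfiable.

1. not (Dia Dia ((p1 or p3) and p2) implies Dia ((p1 or p3) and p2)), w0
2. Dia Dia ((p1 or p3) and p2), w0   [neg-implies-rule on 1]
3. not Dia ((p1 or p3) and p2), w0   [neg-implies-rule on 1]
4. Dia ((p1 or p3) and p2), w1   [Dia-rule on 2: fresh world w1, w0Rw1]
5. not ((p1 or p3) and p2), w1   [neg-Dia-rule on 3 via w0Rw1]
6. not p2, w1   [neg-and-rule on 5 (branches; this branch)]
7. (p1 or p3) and p2, w2   [Dia-rule on 4: fresh world w2, w1Rw2]
8. p1 or p3, w2   [and-rule on 7]
9. p2, w2   [and-rule on 7]
10. p3, w2   [or-rule on 8 (branches; this branch)]
Accessibility: w0Rw1, w1Rw2

Yes, satisfiable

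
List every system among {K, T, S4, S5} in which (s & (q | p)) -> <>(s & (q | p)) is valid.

T, S4, S5

T-tableau for the negation ~((s & (q | p)) -> <>(s & (q | p))):
1. ~((s & (q | p)) -> <>(s & (q | p))), u
2. s & (q | p), u   [~->-rule on 1]
3. ~<>(s & (q | p)), u   [~->-rule on 1]
4. s, u   [&-rule on 2]
5. q | p, u   [&-rule on 2]
6. ~(s & (q | p)), u   [~<>-rule on 3 via uRu]
7. p, u   [|-rule on 5 (branches; this branch)]
8. ~(q | p), u   [~&-rule on 6 (branches; this branch)]
9. ~q, u   [~|-rule on 8]
10. ~p, u   [~|-rule on 8]
Accessibility: uRu
Branch closes: p and ~p both at u.
Every branch closes (one shown): valid in T, hence also in S4, S5 (every theorem of T is a theorem of S4 and S5).
K-tableau for the negation ~((s & (q | p)) -> <>(s & (q | p))):
1. ~((s & (q | p)) -> <>(s & (q | p))), u
2. s & (q | p), u   [~->-rule on 1]
3. ~<>(s & (q | p)), u   [~->-rule on 1]
4. s, u   [&-rule on 2]
5. q | p, u   [&-rule on 2]
6. p, u   [|-rule on 5 (branches; this branch)]
Complete open branch: countermodel on a K-frame, so not valid in K.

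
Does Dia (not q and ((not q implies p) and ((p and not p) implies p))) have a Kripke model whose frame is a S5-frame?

Satisfiable

1. Dia (not q and ((not q implies p) and ((p and not p) implies p))), w0
2. not q and ((not q implies p) and ((p and not p) implies p)), w1   [Dia-rule on 1: fresh world w1, w0Rw1]
3. not q, w1   [and-rule on 2]
4. (not q implies p) and ((p and not p) implies p), w1   [and-rule on 2]
5. not q implies p, w1   [and-rule on 4]
6. (p and not p) implies p, w1   [and-rule on 4]
7. p, w1   [implies-rule on 5 (branches; this branch)]
Accessibility: w0Rw0, w0Rw1, w1Rw0, w1Rw1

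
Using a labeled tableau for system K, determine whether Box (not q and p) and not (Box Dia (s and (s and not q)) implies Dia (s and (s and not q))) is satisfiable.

1. Box (not q and p) and not (Box Dia (s and (s and not q)) implies Dia (s and (s and not q))), u
2. Box (not q and p), u
3. not (Box Dia (s and (s and not q)) implies Dia (s and (s and not q))), u
4. Box Dia (s and (s and not q)), u
5. not Dia (s and (s and not q)), u

Yes, satisfiable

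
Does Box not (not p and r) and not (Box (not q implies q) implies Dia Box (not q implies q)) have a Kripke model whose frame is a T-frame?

1. Box not (not p and r) and not (Box (not q implies q) implies Dia Box (not q implies q)), w0
2. Box not (not p and r), w0   [and-rule on 1]
3. not (Box (not q implies q) implies Dia Box (not q implies q)), w0   [and-rule on 1]
4. Box (not q implies q), w0   [neg-implies-rule on 3]
5. not Dia Box (not q implies q), w0   [neg-implies-rule on 3]
6. not (not p and r), w0   [Box-rule on 2 via w0Rw0]
7. not q implies q, w0   [Box-rule on 4 via w0Rw0]
8. not Box (not q implies q), w0   [neg-Dia-rule on 5 via w0Rw0]
9. not r, w0   [neg-and-rule on 6 (branches; this branch)]
10. q, w0   [implies-rule on 7 (branches; this branch)]
11. not (not q implies q), w1   [neg-Box-rule on 8: fresh world w1, w0Rw1]
12. not q, w1   [neg-implies-rule on 11]
13. not (not p and r), w1   [Box-rule on 2 via w0Rw1]
14. not q implies q, w1   [Box-rule on 4 via w0Rw1]
15. not Box (not q implies q), w1   [neg-Dia-rule on 5 via w0Rw1]
16. not r, w1   [neg-and-rule on 13 (branches; this branch)]
17. q, w1   [implies-rule on 14 (branches; this branch)]
Accessibility: w0Rw0, w0Rw1, w1Rw1
Branch closes: q and not q both at w1.
(One branch shown.) All branches close.

Unsatisfiable (every branch closes)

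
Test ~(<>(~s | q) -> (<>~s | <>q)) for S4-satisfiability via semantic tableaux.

1. ~(<>(~s | q) -> (<>~s | <>q)), w0
2. <>(~s | q), w0
3. ~(<>~s | <>q), w0
4. ~<>~s, w0
5. ~<>q, w0
6. s, w0
7. ~q, w0
8. ~s | q, w1
9. s, w1
10. ~q, w1
11. q, w1
Accessibility: w0Rw0, w0Rw1, w1Rw1
Branch closes: q and ~q both at w1.
All branches of the tableau close; one closing branch shown above.

Unsatisfiable (every branch closes)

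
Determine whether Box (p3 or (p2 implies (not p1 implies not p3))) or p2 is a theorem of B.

Valid

Tableau for the negation not (Box (p3 or (p2 implies (not p1 implies not p3))) or p2):
1. not (Box (p3 or (p2 implies (not p1 implies not p3))) or p2), w0
2. not Box (p3 or (p2 implies (not p1 implies not p3))), w0
3. not p2, w0
4. not (p3 or (p2 implies (not p1 implies not p3))), w1
5. not p3, w1
6. not (p2 implies (not p1 implies not p3)), w1
7. p2, w1
8. not (not p1 implies not p3), w1
9. not p1, w1
10. p3, w1
Accessibility: w0Rw0, w0Rw1, w1Rw0, w1Rw1
Branch closes: p3 and not p3 both at w1.
Every branch of the negation's tableau closes; the branch above is one of them.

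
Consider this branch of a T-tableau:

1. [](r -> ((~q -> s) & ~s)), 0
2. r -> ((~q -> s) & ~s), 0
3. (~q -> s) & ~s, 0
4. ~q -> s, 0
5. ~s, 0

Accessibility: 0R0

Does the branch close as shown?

No, open

No world carries both an atom and its negation.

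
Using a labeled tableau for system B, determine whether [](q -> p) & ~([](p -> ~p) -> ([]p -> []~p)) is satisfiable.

1. [](q -> p) & ~([](p -> ~p) -> ([]p -> []~p)), 0
2. [](q -> p), 0
3. ~([](p -> ~p) -> ([]p -> []~p)), 0
4. [](p -> ~p), 0
5. ~([]p -> []~p), 0
6. []p, 0
7. ~[]~p, 0
8. q -> p, 0
9. p -> ~p, 0
10. p, 0
11. ~p, 0
Accessibility: 0R0
Branch closes: p and ~p both at 0.
All branches of the tableau close; one closing branch shown above.

No, unsatisfiable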